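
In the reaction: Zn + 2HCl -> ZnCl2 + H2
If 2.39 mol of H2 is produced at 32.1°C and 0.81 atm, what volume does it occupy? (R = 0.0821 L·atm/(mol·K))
T = 32.1°C + 273.15 = 305.25 K
V = nRT/P = (2.39 × 0.0821 × 305.25) / 0.81
V = 73.95 L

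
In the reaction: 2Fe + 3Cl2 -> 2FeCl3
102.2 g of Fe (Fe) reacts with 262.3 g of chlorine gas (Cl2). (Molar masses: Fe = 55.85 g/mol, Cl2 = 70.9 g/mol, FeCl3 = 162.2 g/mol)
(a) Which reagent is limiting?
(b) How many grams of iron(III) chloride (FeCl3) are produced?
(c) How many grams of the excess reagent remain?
(a) Fe, (b) 296.8 g, (c) 67.69 g

Moles of Fe = 102.2 g ÷ 55.85 g/mol = 1.8299 mol
Moles of Cl2 = 262.3 g ÷ 70.9 g/mol = 3.69958 mol
Moles ÷ coefficient: Fe: 1.8299/2 = 0.915, Cl2: 3.69958/3 = 1.233
(a) Fe has the smaller value, so Fe is the limiting reagent.
(b) Moles of FeCl3 = 1.8299 mol Fe × (2/2) = 1.8299 mol; mass = 1.8299 mol × 162.2 g/mol = 296.8 g
(c) Cl2 consumed = 1.8299 × (3/2) = 2.74485 mol; remaining = 3.69958 − 2.74485 = 0.954725 mol; mass = 0.954725 mol × 70.9 g/mol = 67.69 g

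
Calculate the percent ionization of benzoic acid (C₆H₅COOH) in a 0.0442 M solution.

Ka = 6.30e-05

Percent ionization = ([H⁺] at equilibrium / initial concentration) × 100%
Percent ionization = 3.7%

Let x = [H⁺]. Ka = x²/(C - x) ⇒ x² + (6.30e-05)x - (6.30e-05)(0.0442) = 0. x = 1.6375e-03. Percent = (1.6375e-03/0.0442) × 100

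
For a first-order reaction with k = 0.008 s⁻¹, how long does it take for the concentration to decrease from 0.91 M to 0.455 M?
86.64 s

From ln[A] = ln[A]₀ - k·t: t = ln([A]₀/[A])/k = ln(0.91/0.455)/0.008 = ln(2.0000)/0.008 = 0.6931/0.008 = 86.64 s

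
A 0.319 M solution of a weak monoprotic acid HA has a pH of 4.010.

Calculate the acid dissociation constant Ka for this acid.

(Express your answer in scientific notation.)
K_a = 2.99e-08

[H⁺] = 10^(−pH) = 10^(−4.010) = 9.772e-05 M. For HA ⇌ H⁺ + A⁻, Ka = x²/(C − x) = (9.772e-05)²/(0.319 − 9.772e-05) = 2.99e-08.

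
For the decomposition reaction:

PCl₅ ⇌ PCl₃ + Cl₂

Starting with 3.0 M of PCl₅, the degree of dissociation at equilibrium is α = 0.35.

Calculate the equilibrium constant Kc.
K_c = 0.5654

x = α·[A]₀ = 0.35 × 3.0 = 1.05 M dissociated.
At eq: [PCl₅] = 3.0 − 1.05 = 1.95 M; [PCl₃] = [Cl₂] = x = 1.05 M.
Kc = [PCl₃][Cl₂]/[PCl₅] = (1.05)²/1.95 = 0.5654.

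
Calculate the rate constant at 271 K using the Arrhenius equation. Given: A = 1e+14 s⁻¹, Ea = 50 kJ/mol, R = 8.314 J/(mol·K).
2.30e+04 s⁻¹

k = A·exp(-Ea/(R·T)) = 1e+14·exp(-50000/(8.314·271)) = 1e+14·exp(-22.1917) = 1e+14·2.3028e-10 = 2.30e+04 s⁻¹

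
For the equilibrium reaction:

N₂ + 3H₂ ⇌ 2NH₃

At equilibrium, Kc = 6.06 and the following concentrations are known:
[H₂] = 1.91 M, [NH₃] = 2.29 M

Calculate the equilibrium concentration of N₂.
[N₂] = 0.1242 M

Kc = ([NH₃]^2) / ([N₂] × [H₂]^3) = 6.06
[N₂]^1 = (product terms)/(Kc · other reactant terms) = 5.2441 / (6.06 · 6.9679) = 0.12419
[N₂] = 0.1242 M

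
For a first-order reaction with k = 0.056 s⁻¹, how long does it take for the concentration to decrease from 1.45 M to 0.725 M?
12.38 s

From ln[A] = ln[A]₀ - k·t: t = ln([A]₀/[A])/k = ln(1.45/0.725)/0.056 = ln(2.0000)/0.056 = 0.6931/0.056 = 12.38 s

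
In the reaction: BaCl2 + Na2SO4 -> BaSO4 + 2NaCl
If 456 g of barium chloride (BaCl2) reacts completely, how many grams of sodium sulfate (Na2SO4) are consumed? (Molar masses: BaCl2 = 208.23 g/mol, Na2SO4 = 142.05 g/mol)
Moles of BaCl2 = 456 g ÷ 208.23 g/mol = 2.18989 mol
Mole ratio: 1 mol Na2SO4 / 1 mol BaCl2
Moles of Na2SO4 = 2.18989 × (1/1) = 2.18989 mol
Mass of Na2SO4 = 2.18989 mol × 142.05 g/mol = 311.1 g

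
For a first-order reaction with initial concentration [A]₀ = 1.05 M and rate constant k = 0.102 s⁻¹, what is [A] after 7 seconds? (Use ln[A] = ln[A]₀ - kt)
0.5142 M

ln[A] = ln[A]₀ - k·t = ln(1.05) - (0.102)·(7) = 0.0488 - 0.7140 = -0.6652
[A] = e^(-0.6652) = 0.5142 M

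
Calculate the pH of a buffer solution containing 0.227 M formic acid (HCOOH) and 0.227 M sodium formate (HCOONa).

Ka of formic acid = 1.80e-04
pH = 3.74

pKa = -log(1.80e-04) = 3.74. pH = pKa + log([A⁻]/[HA]) = 3.74 + log(0.227/0.227)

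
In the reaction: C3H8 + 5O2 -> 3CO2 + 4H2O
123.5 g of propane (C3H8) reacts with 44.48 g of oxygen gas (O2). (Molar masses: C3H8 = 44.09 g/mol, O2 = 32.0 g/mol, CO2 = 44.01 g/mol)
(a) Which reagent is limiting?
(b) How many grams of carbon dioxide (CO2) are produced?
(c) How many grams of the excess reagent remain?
(a) O2, (b) 36.7 g, (c) 111.2 g

Moles of C3H8 = 123.5 g ÷ 44.09 g/mol = 2.80109 mol
Moles of O2 = 44.48 g ÷ 32.0 g/mol = 1.39 mol
Moles ÷ coefficient: C3H8: 2.80109/1 = 2.801, O2: 1.39/5 = 0.278
(a) O2 has the smaller value, so O2 is the limiting reagent.
(b) Moles of CO2 = 1.39 mol O2 × (3/5) = 0.834 mol; mass = 0.834 mol × 44.01 g/mol = 36.7 g
(c) C3H8 consumed = 1.39 × (1/5) = 0.278 mol; remaining = 2.80109 − 0.278 = 2.52309 mol; mass = 2.52309 mol × 44.09 g/mol = 111.2 g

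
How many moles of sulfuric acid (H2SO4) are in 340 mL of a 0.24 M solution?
Moles = Molarity × Volume (L)
Moles = 0.24 M × 0.34 L = 0.0816 mol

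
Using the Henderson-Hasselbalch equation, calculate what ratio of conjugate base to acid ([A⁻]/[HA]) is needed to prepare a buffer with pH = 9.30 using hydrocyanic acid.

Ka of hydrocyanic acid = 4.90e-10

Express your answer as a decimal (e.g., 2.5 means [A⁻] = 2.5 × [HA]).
[A⁻]/[HA] = 0.978

pKa = −log(4.90e-10) = 9.3098. pH = pKa + log([A⁻]/[HA]). 9.30 = 9.3098 + log(ratio). log(ratio) = 9.30 − 9.3098 = -0.0098. ratio = 10^(-0.0098) = 0.978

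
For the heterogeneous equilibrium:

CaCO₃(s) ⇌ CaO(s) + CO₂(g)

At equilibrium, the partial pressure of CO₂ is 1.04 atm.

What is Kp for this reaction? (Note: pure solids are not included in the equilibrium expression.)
K_p = 1.04

Solids (CaCO₃, CaO) have activity 1 and are excluded.
Kp = P(CO₂) = 1.04.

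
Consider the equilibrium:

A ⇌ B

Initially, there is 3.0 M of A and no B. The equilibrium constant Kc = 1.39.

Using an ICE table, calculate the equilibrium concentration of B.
[B] = 1.745 M

ICE: [A] = 3.0 − x, [B] = x.
Kc = x/(3.0 − x) = 1.39 ⇒ x = 1.39·3.0/(1 + 1.39) = 4.17/2.39 = 1.745.
[B] = x = 1.745 M.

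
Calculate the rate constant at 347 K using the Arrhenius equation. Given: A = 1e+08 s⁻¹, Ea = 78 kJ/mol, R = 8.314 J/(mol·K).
1.81e-04 s⁻¹

k = A·exp(-Ea/(R·T)) = 1e+08·exp(-78000/(8.314·347)) = 1e+08·exp(-27.0368) = 1e+08·1.8116e-12 = 1.81e-04 s⁻¹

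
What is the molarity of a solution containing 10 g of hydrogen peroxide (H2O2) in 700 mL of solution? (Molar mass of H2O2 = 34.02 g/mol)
Moles of H2O2 = 10 g ÷ 34.02 g/mol = 0.293945 mol
Volume = 700 mL = 0.7 L
Molarity = 0.293945 mol ÷ 0.7 L = 0.4199 M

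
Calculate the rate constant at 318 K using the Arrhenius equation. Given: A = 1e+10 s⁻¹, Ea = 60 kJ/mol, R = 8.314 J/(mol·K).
1.39e+00 s⁻¹

k = A·exp(-Ea/(R·T)) = 1e+10·exp(-60000/(8.314·318)) = 1e+10·exp(-22.6942) = 1e+10·1.3933e-10 = 1.39e+00 s⁻¹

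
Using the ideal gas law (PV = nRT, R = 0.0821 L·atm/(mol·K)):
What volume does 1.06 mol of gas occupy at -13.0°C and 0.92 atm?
T = -13.0°C + 273.15 = 260.15 K
V = nRT/P = (1.06 × 0.0821 × 260.15) / 0.92
V = 24.61 L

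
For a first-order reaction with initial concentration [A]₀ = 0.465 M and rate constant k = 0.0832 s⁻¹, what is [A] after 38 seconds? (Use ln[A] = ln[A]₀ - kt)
0.0197 M

ln[A] = ln[A]₀ - k·t = ln(0.465) - (0.0832)·(38) = -0.7657 - 3.1616 = -3.9273
[A] = e^(-3.9273) = 0.0197 M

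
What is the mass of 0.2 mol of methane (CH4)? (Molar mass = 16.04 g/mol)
Mass = 0.2 mol × 16.04 g/mol = 3.208 g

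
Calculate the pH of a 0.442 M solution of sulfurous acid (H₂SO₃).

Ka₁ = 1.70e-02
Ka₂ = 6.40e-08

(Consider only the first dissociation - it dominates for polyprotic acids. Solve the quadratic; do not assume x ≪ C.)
pH = 1.10

x² + Ka₁·x − Ka₁·C = 0 with Ka₁ = 1.70e-02, C = 0.442.
x = (−Ka₁ + √(Ka₁² + 4·Ka₁·C))/2 = 7.8599e-02 M, so pH = 1.10.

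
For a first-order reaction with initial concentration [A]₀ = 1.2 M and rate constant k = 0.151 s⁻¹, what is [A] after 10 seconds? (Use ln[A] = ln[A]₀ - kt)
0.2651 M

ln[A] = ln[A]₀ - k·t = ln(1.2) - (0.151)·(10) = 0.1823 - 1.5100 = -1.3277
[A] = e^(-1.3277) = 0.2651 M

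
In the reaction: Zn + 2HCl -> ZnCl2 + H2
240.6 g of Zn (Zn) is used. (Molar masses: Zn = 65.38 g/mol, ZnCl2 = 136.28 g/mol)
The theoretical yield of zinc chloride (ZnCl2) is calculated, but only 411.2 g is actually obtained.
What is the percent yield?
Moles of Zn = 240.6 g ÷ 65.38 g/mol = 3.68002 mol
Mole ratio: 1 mol ZnCl2 / 1 mol Zn
Moles of ZnCl2 = 3.68002 × (1/1) = 3.68002 mol
Theoretical yield = 3.68002 mol × 136.28 g/mol = 501.51 g
Actual yield = 411.2 g
Percent yield = (411.2 / 501.51) × 100% = 82.0%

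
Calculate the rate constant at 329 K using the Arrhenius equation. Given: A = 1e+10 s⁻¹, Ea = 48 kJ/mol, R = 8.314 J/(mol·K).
2.39e+02 s⁻¹

k = A·exp(-Ea/(R·T)) = 1e+10·exp(-48000/(8.314·329)) = 1e+10·exp(-17.5483) = 1e+10·2.3926e-08 = 2.39e+02 s⁻¹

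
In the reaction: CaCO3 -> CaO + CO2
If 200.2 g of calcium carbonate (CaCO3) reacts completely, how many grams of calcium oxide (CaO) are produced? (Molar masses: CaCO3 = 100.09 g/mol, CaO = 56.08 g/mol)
Moles of CaCO3 = 200.2 g ÷ 100.09 g/mol = 2.0002 mol
Mole ratio: 1 mol CaO / 1 mol CaCO3
Moles of CaO = 2.0002 × (1/1) = 2.0002 mol
Mass of CaO = 2.0002 mol × 56.08 g/mol = 112.2 g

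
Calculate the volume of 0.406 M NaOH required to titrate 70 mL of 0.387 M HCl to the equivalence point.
V_{base} = 66.7 mL

At equivalence: moles acid = moles base.
moles HCl = 0.387 M × 0.07 L = 0.02709 mol
V_NaOH = 0.02709 mol ÷ 0.406 M = 0.06672 L = 66.7 mL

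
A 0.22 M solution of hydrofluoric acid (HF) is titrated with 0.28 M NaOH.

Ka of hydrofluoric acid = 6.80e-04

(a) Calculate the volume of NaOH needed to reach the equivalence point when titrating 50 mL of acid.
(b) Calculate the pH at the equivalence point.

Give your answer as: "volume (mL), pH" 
V = 39.3 mL, pH = 8.13

(a) At equivalence: moles acid = moles base.
moles acid = 0.22 × 0.05 = 0.011 mol; V_NaOH = 0.011/0.28 = 0.03929 L = 39.3 mL.
(b) At equivalence, all acid → conjugate base A⁻ at [A⁻] = 0.011/0.08929 = 0.1232 M.
Kb = Kw/Ka = 1.0e-14/6.80e-04 = 1.471e-11; [OH⁻] = √(Kb·[A⁻]) = 1.346e-06; pOH = 5.87; pH = 14 − pOH = 8.13.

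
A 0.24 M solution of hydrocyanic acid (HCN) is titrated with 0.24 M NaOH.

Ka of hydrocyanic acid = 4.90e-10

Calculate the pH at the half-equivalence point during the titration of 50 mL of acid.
pH = pKa = 9.31

At the half-equivalence point, [HA] = [A⁻], so by Henderson–Hasselbalch pH = pKa + log(1) = pKa.
pKa = −log(4.90e-10) = 9.31.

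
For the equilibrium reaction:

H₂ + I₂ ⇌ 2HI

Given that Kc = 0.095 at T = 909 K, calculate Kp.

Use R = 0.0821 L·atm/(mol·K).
K_p = 0.0950

Δn = (moles gaseous products) − (moles gaseous reactants) = 0
T = 909 K; RT = 0.0821 × 909 = 74.6289
Kp = Kc·(RT)^Δn = 0.095 × (74.6289)^0 = 0.095 × 1 = 0.0950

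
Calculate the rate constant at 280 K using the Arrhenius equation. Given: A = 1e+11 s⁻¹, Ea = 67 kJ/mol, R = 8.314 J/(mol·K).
3.17e-02 s⁻¹

k = A·exp(-Ea/(R·T)) = 1e+11·exp(-67000/(8.314·280)) = 1e+11·exp(-28.7811) = 1e+11·3.1663e-13 = 3.17e-02 s⁻¹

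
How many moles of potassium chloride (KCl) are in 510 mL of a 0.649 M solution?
Moles = Molarity × Volume (L)
Moles = 0.649 M × 0.51 L = 0.331 mol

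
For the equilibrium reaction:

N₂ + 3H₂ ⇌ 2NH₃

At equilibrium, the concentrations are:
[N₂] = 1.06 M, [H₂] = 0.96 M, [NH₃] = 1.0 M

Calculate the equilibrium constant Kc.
K_c = 1.0663

Kc = ([NH₃]^2) / ([N₂] × [H₂]^3)
   = ((1.0)^2) / ((1.06)·(0.96)^3)
   = 1 / 0.93782 = 1.0663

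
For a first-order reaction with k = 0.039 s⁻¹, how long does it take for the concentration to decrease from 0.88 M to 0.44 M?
17.77 s

From ln[A] = ln[A]₀ - k·t: t = ln([A]₀/[A])/k = ln(0.88/0.44)/0.039 = ln(2.0000)/0.039 = 0.6931/0.039 = 17.77 s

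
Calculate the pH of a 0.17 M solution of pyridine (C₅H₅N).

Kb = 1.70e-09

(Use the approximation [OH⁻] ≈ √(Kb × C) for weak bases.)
pH = 9.23

[OH⁻] = √(Kb × C) = √(1.70e-09 × 0.17) = 1.7000e-05. pOH = 4.77, pH = 14 - pOH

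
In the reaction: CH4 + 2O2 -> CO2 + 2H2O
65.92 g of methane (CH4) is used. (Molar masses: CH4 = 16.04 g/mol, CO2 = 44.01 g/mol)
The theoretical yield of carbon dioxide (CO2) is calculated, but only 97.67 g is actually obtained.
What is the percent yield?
Moles of CH4 = 65.92 g ÷ 16.04 g/mol = 4.10973 mol
Mole ratio: 1 mol CO2 / 1 mol CH4
Moles of CO2 = 4.10973 × (1/1) = 4.10973 mol
Theoretical yield = 4.10973 mol × 44.01 g/mol = 180.87 g
Actual yield = 97.67 g
Percent yield = (97.67 / 180.87) × 100% = 54.0%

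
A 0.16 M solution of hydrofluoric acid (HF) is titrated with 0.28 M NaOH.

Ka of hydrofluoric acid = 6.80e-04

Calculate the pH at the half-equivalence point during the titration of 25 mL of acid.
pH = pKa = 3.17

At the half-equivalence point, [HA] = [A⁻], so by Henderson–Hasselbalch pH = pKa + log(1) = pKa.
pKa = −log(6.80e-04) = 3.17.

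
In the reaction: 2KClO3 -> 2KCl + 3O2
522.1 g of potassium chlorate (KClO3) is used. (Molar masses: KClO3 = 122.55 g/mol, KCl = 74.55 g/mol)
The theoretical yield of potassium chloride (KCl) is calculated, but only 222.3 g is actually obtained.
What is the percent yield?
Moles of KClO3 = 522.1 g ÷ 122.55 g/mol = 4.2603 mol
Mole ratio: 2 mol KCl / 2 mol KClO3
Moles of KCl = 4.2603 × (2/2) = 4.2603 mol
Theoretical yield = 4.2603 mol × 74.55 g/mol = 317.61 g
Actual yield = 222.3 g
Percent yield = (222.3 / 317.61) × 100% = 70.0%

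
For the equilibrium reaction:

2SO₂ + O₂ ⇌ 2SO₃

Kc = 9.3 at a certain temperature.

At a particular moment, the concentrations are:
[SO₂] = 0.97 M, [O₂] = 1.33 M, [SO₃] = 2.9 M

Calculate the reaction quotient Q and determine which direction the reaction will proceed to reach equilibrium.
Q = 6.720, Q < K, reaction proceeds forward (toward products)

Q = ([SO₃]^2) / ([SO₂]^2 × [O₂])
  = ((2.9)^2) / ((0.97)^2·(1.33)) = 8.41/1.2514 = 6.72
Since Q = 6.72 < Kc = 9.3, the reaction proceeds forward (toward products) to reach equilibrium.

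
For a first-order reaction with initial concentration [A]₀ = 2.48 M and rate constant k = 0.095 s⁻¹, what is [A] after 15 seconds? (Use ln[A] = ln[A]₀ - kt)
0.5965 M

ln[A] = ln[A]₀ - k·t = ln(2.48) - (0.095)·(15) = 0.9083 - 1.4250 = -0.5167
[A] = e^(-0.5167) = 0.5965 M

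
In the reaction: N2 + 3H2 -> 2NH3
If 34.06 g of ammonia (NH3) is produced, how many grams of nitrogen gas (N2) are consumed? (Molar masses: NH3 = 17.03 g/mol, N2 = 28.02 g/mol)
Moles of NH3 = 34.06 g ÷ 17.03 g/mol = 2 mol
Mole ratio: 1 mol N2 / 2 mol NH3
Moles of N2 = 2 × (1/2) = 1 mol
Mass of N2 = 1 mol × 28.02 g/mol = 28.02 g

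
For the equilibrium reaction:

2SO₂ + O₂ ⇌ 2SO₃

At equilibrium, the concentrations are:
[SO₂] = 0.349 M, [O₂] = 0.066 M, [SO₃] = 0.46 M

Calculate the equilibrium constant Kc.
K_c = 26.3221

Kc = ([SO₃]^2) / ([SO₂]^2 × [O₂])
   = ((0.46)^2) / ((0.349)^2·(0.066))
   = 0.2116 / 0.0080389 = 26.3221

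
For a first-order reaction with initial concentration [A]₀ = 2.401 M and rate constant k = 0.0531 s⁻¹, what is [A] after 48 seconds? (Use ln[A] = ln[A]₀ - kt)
0.1877 M

ln[A] = ln[A]₀ - k·t = ln(2.401) - (0.0531)·(48) = 0.8759 - 2.5488 = -1.6729
[A] = e^(-1.6729) = 0.1877 M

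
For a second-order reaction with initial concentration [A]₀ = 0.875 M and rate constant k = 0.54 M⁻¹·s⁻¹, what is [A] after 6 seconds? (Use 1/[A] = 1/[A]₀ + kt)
0.2282 M

1/[A] = 1/[A]₀ + k·t = 1/0.875 + (0.54)·(6) = 1.1429 + 3.2400 = 4.3829
[A] = 1/4.3829 = 0.2282 M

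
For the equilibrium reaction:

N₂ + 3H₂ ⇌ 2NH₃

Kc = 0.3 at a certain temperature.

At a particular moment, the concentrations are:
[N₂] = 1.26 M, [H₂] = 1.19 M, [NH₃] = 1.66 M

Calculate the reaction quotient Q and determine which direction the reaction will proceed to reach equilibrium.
Q = 1.298, Q > K, reaction proceeds reverse (toward reactants)

Q = ([NH₃]^2) / ([N₂] × [H₂]^3)
  = ((1.66)^2) / ((1.26)·(1.19)^3) = 2.7556/2.1233 = 1.298
Since Q = 1.298 > Kc = 0.3, the reaction proceeds reverse (toward reactants) to reach equilibrium.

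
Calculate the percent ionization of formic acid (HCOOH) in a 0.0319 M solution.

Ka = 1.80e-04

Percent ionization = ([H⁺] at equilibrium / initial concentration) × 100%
Percent ionization = 7.23%

Let x = [H⁺]. Ka = x²/(C - x) ⇒ x² + (1.80e-04)x - (1.80e-04)(0.0319) = 0. x = 2.3079e-03. Percent = (2.3079e-03/0.0319) × 100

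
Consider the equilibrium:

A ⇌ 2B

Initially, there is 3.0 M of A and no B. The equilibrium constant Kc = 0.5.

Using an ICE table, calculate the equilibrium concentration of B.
[B] = 1.106 M

ICE: [A] = 3.0 − x, [B] = 2x.
Kc = (2x)²/(3.0 − x) = 0.5 ⇒ 4x² + 0.5x − 1.5 = 0.
x = (−0.5 + √(0.5² + 4·4·1.5))/(2·4) = (−0.5 + √24.25)/8 = 0.55305.
[B] = 2x = 1.106 M.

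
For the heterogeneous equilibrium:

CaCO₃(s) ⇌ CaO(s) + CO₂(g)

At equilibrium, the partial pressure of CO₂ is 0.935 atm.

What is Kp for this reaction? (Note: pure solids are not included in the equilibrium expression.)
K_p = 0.935

Solids (CaCO₃, CaO) have activity 1 and are excluded.
Kp = P(CO₂) = 0.935.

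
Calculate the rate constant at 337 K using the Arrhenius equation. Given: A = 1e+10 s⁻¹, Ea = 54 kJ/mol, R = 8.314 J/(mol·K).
4.26e+01 s⁻¹

k = A·exp(-Ea/(R·T)) = 1e+10·exp(-54000/(8.314·337)) = 1e+10·exp(-19.2732) = 1e+10·4.2634e-09 = 4.26e+01 s⁻¹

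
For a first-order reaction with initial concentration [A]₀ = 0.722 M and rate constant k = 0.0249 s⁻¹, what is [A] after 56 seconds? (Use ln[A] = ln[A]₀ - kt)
0.1790 M

ln[A] = ln[A]₀ - k·t = ln(0.722) - (0.0249)·(56) = -0.3257 - 1.3944 = -1.7201
[A] = e^(-1.7201) = 0.1790 M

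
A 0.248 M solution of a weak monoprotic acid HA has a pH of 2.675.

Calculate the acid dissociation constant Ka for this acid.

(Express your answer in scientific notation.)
K_a = 1.82e-05

[H⁺] = 10^(−pH) = 10^(−2.675) = 2.113e-03 M. For HA ⇌ H⁺ + A⁻, Ka = x²/(C − x) = (2.113e-03)²/(0.248 − 2.113e-03) = 1.82e-05.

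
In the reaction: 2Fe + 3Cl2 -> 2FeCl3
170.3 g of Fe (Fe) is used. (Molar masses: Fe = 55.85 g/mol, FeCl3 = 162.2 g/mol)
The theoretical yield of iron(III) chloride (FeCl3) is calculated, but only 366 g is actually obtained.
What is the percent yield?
Moles of Fe = 170.3 g ÷ 55.85 g/mol = 3.04924 mol
Mole ratio: 2 mol FeCl3 / 2 mol Fe
Moles of FeCl3 = 3.04924 × (2/2) = 3.04924 mol
Theoretical yield = 3.04924 mol × 162.2 g/mol = 494.59 g
Actual yield = 366 g
Percent yield = (366 / 494.59) × 100% = 74.0%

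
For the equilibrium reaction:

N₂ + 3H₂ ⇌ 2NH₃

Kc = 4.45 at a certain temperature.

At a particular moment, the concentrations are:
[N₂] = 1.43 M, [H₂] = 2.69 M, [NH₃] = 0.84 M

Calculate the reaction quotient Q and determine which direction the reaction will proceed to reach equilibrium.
Q = 0.025, Q < K, reaction proceeds forward (toward products)

Q = ([NH₃]^2) / ([N₂] × [H₂]^3)
  = ((0.84)^2) / ((1.43)·(2.69)^3) = 0.7056/27.835 = 0.02535
Since Q = 0.02535 < Kc = 4.45, the reaction proceeds forward (toward products) to reach equilibrium.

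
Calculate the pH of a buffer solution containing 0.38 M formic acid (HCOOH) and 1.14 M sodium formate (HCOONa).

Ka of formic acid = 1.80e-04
pH = 4.22

pKa = -log(1.80e-04) = 3.74. pH = pKa + log([A⁻]/[HA]) = 3.74 + log(1.14/0.38)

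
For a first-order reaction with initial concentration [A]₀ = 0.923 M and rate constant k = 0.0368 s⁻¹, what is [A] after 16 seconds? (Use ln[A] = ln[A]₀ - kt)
0.5123 M

ln[A] = ln[A]₀ - k·t = ln(0.923) - (0.0368)·(16) = -0.0801 - 0.5888 = -0.6689
[A] = e^(-0.6689) = 0.5123 M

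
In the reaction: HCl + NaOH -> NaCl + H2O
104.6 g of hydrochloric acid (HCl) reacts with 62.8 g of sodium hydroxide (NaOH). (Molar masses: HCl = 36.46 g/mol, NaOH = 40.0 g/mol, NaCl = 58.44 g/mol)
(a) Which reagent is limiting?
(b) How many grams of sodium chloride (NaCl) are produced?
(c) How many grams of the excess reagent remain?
(a) NaOH, (b) 91.75 g, (c) 47.36 g

Moles of HCl = 104.6 g ÷ 36.46 g/mol = 2.8689 mol
Moles of NaOH = 62.8 g ÷ 40.0 g/mol = 1.57 mol
Moles ÷ coefficient: HCl: 2.8689/1 = 2.869, NaOH: 1.57/1 = 1.57
(a) NaOH has the smaller value, so NaOH is the limiting reagent.
(b) Moles of NaCl = 1.57 mol NaOH × (1/1) = 1.57 mol; mass = 1.57 mol × 58.44 g/mol = 91.75 g
(c) HCl consumed = 1.57 × (1/1) = 1.57 mol; remaining = 2.8689 − 1.57 = 1.2989 mol; mass = 1.2989 mol × 36.46 g/mol = 47.36 g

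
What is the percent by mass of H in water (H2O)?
Mass of H in formula = 1.008 × 2 = 2.016 g/mol
Molar mass = 18.02 g/mol
% H = (2.016/18.02) × 100% = 11.19%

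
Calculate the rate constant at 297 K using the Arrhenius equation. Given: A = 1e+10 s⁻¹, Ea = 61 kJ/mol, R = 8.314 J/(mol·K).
1.87e-01 s⁻¹

k = A·exp(-Ea/(R·T)) = 1e+10·exp(-61000/(8.314·297)) = 1e+10·exp(-24.7038) = 1e+10·1.8676e-11 = 1.87e-01 s⁻¹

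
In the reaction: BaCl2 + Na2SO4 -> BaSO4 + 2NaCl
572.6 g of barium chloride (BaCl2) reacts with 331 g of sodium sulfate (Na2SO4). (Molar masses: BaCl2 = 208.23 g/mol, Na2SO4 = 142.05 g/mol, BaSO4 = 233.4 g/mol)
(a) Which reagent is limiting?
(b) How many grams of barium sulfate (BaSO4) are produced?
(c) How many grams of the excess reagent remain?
(a) Na2SO4, (b) 543.9 g, (c) 87.39 g

Moles of BaCl2 = 572.6 g ÷ 208.23 g/mol = 2.74984 mol
Moles of Na2SO4 = 331 g ÷ 142.05 g/mol = 2.33017 mol
Moles ÷ coefficient: BaCl2: 2.74984/1 = 2.75, Na2SO4: 2.33017/1 = 2.33
(a) Na2SO4 has the smaller value, so Na2SO4 is the limiting reagent.
(b) Moles of BaSO4 = 2.33017 mol Na2SO4 × (1/1) = 2.33017 mol; mass = 2.33017 mol × 233.4 g/mol = 543.9 g
(c) BaCl2 consumed = 2.33017 × (1/1) = 2.33017 mol; remaining = 2.74984 − 2.33017 = 0.419678 mol; mass = 0.419678 mol × 208.23 g/mol = 87.39 g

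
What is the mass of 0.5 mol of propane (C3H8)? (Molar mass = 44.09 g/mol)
Mass = 0.5 mol × 44.09 g/mol = 22.05 g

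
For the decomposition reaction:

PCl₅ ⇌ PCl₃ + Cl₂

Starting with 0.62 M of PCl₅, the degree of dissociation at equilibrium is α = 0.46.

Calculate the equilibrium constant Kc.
K_c = 0.2429

x = α·[A]₀ = 0.46 × 0.62 = 0.2852 M dissociated.
At eq: [PCl₅] = 0.62 − 0.2852 = 0.3348 M; [PCl₃] = [Cl₂] = x = 0.2852 M.
Kc = [PCl₃][Cl₂]/[PCl₅] = (0.2852)²/0.3348 = 0.2429.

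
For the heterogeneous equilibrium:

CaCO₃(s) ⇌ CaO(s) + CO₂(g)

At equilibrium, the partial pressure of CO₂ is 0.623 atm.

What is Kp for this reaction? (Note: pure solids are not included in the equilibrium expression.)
K_p = 0.623

Solids (CaCO₃, CaO) have activity 1 and are excluded.
Kp = P(CO₂) = 0.623.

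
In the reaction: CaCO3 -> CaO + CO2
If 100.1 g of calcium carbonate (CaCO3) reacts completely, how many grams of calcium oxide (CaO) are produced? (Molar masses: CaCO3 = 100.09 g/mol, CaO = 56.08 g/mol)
Moles of CaCO3 = 100.1 g ÷ 100.09 g/mol = 1.0001 mol
Mole ratio: 1 mol CaO / 1 mol CaCO3
Moles of CaO = 1.0001 × (1/1) = 1.0001 mol
Mass of CaO = 1.0001 mol × 56.08 g/mol = 56.09 g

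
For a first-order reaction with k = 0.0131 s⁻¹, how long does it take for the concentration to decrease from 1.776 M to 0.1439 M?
191.83 s

From ln[A] = ln[A]₀ - k·t: t = ln([A]₀/[A])/k = ln(1.776/0.1439)/0.0131 = ln(12.3419)/0.0131 = 2.5130/0.0131 = 191.83 s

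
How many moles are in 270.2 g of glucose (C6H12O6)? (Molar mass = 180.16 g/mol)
Moles = 270.2 g ÷ 180.16 g/mol = 1.5 mol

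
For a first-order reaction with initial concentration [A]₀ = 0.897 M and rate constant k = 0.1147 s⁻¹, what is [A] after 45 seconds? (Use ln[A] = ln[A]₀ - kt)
0.0051 M

ln[A] = ln[A]₀ - k·t = ln(0.897) - (0.1147)·(45) = -0.1087 - 5.1615 = -5.2702
[A] = e^(-5.2702) = 0.0051 M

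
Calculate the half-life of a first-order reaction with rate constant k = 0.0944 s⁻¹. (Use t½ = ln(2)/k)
7.34 s

t½ = ln(2)/k = 0.6931/0.0944 = 7.34 s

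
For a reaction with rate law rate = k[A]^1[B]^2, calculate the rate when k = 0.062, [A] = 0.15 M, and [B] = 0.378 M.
0.001329 M/s

rate = k·[A]^1·[B]^2 = 0.062·(0.15)^1·(0.378)^2 = 0.062·0.15·0.142884 = 0.001329 M/s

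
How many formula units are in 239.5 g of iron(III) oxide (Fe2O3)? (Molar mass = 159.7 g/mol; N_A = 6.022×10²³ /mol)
Moles = 239.5 g ÷ 159.7 g/mol = 1.49969 mol
Formula units = 1.49969 mol × 6.022×10²³ /mol = 9.031e+23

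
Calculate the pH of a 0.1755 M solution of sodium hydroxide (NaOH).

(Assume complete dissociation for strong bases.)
pH = 13.24

[OH⁻] = 0.1755 M for strong base. pOH = -log[OH⁻] = 0.76, pH = 14 - pOH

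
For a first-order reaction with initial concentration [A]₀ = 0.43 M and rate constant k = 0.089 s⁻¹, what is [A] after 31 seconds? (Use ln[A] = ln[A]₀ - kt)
0.0272 M

ln[A] = ln[A]₀ - k·t = ln(0.43) - (0.089)·(31) = -0.8440 - 2.7590 = -3.6030
[A] = e^(-3.6030) = 0.0272 M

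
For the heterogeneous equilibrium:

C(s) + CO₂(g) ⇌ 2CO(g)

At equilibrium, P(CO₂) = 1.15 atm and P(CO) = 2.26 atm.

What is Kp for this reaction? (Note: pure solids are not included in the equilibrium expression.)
K_p = 4.441

Solid C is excluded.
Kp = P(CO)²/P(CO₂) = (2.26)²/1.15 = 5.108/1.15 = 4.441.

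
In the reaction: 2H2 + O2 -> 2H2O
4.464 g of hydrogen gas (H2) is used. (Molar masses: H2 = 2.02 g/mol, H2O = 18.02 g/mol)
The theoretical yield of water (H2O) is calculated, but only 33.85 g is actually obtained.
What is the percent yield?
Moles of H2 = 4.464 g ÷ 2.02 g/mol = 2.2099 mol
Mole ratio: 2 mol H2O / 2 mol H2
Moles of H2O = 2.2099 × (2/2) = 2.2099 mol
Theoretical yield = 2.2099 mol × 18.02 g/mol = 39.822 g
Actual yield = 33.85 g
Percent yield = (33.85 / 39.822) × 100% = 85.0%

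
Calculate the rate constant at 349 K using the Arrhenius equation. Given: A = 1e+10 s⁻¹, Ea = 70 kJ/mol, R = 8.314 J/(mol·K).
3.33e-01 s⁻¹

k = A·exp(-Ea/(R·T)) = 1e+10·exp(-70000/(8.314·349)) = 1e+10·exp(-24.1247) = 1e+10·3.3324e-11 = 3.33e-01 s⁻¹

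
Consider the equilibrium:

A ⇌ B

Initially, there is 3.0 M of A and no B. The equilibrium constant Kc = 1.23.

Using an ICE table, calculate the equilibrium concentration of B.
[B] = 1.655 M

ICE: [A] = 3.0 − x, [B] = x.
Kc = x/(3.0 − x) = 1.23 ⇒ x = 1.23·3.0/(1 + 1.23) = 3.69/2.23 = 1.655.
[B] = x = 1.655 M.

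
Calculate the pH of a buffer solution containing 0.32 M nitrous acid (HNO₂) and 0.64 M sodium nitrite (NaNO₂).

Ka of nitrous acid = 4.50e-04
pH = 3.65

pKa = -log(4.50e-04) = 3.35. pH = pKa + log([A⁻]/[HA]) = 3.35 + log(0.64/0.32)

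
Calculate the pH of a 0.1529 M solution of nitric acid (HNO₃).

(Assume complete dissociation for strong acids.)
pH = 0.82

[H⁺] = 0.1529 M for strong acid. pH = -log[H⁺] = -log(0.1529)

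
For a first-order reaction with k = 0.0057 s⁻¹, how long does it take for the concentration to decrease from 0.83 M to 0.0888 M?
392.11 s

From ln[A] = ln[A]₀ - k·t: t = ln([A]₀/[A])/k = ln(0.83/0.0888)/0.0057 = ln(9.3468)/0.0057 = 2.2350/0.0057 = 392.11 s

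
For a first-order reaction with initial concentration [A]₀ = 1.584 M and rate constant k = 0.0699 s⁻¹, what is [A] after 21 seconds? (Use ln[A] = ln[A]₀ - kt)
0.3650 M

ln[A] = ln[A]₀ - k·t = ln(1.584) - (0.0699)·(21) = 0.4600 - 1.4679 = -1.0079
[A] = e^(-1.0079) = 0.3650 M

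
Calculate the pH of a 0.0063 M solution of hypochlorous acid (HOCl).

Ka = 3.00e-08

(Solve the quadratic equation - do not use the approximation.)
pH = 4.86

x² + Ka×x - Ka×C = 0. Using quadratic formula: [H⁺] = 1.3733e-05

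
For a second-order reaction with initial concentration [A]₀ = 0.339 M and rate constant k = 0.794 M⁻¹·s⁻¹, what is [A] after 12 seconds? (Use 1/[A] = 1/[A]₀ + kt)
0.0801 M

1/[A] = 1/[A]₀ + k·t = 1/0.339 + (0.794)·(12) = 2.9499 + 9.5280 = 12.4779
[A] = 1/12.4779 = 0.0801 M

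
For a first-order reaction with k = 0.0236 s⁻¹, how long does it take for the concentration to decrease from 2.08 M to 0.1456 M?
112.68 s

From ln[A] = ln[A]₀ - k·t: t = ln([A]₀/[A])/k = ln(2.08/0.1456)/0.0236 = ln(14.2857)/0.0236 = 2.6593/0.0236 = 112.68 s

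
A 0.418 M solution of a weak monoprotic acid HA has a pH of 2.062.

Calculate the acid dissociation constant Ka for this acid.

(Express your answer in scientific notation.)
K_a = 1.84e-04

[H⁺] = 10^(−pH) = 10^(−2.062) = 8.670e-03 M. For HA ⇌ H⁺ + A⁻, Ka = x²/(C − x) = (8.670e-03)²/(0.418 − 8.670e-03) = 1.84e-04.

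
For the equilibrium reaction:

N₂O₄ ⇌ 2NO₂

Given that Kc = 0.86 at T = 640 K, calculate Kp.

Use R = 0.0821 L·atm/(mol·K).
K_p = 45.1878

Δn = (moles gaseous products) − (moles gaseous reactants) = 1
T = 640 K; RT = 0.0821 × 640 = 52.544
Kp = Kc·(RT)^Δn = 0.86 × (52.544)^1 = 0.86 × 52.544 = 45.1878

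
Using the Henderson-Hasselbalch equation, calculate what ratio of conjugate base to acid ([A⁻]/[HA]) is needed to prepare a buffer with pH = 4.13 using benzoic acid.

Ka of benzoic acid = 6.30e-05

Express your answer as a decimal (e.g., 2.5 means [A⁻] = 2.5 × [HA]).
[A⁻]/[HA] = 0.850

pKa = −log(6.30e-05) = 4.2007. pH = pKa + log([A⁻]/[HA]). 4.13 = 4.2007 + log(ratio). log(ratio) = 4.13 − 4.2007 = -0.0707. ratio = 10^(-0.0707) = 0.850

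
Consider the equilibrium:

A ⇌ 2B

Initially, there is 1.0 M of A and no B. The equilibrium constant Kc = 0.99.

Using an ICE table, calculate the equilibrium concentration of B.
[B] = 0.778 M

ICE: [A] = 1.0 − x, [B] = 2x.
Kc = (2x)²/(1.0 − x) = 0.99 ⇒ 4x² + 0.99x − 0.99 = 0.
x = (−0.99 + √(0.99² + 4·4·0.99))/(2·4) = (−0.99 + √16.82)/8 = 0.3889.
[B] = 2x = 0.778 M.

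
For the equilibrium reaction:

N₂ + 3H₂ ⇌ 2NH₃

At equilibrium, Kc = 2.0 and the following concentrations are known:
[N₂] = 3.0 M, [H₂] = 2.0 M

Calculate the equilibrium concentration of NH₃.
[NH₃] = 6.9282 M

Kc = ([NH₃]^2) / ([N₂] × [H₂]^3) = 2.0
[NH₃]^2 = Kc · (reactant terms)/(other product terms) = 2.0 · 24 / 1 = 48
[NH₃] = (48)^(1/2) = 6.9282 M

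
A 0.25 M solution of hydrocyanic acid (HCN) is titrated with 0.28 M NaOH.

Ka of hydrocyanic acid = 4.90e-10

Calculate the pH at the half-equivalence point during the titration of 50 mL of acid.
pH = pKa = 9.31

At the half-equivalence point, [HA] = [A⁻], so by Henderson–Hasselbalch pH = pKa + log(1) = pKa.
pKa = −log(4.90e-10) = 9.31.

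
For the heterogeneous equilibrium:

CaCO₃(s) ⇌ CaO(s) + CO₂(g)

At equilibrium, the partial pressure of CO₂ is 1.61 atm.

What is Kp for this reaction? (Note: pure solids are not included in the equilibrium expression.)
K_p = 1.61

Solids (CaCO₃, CaO) have activity 1 and are excluded.
Kp = P(CO₂) = 1.61.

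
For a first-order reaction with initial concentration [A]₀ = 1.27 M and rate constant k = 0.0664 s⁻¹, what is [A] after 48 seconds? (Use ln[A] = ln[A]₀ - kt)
0.0524 M

ln[A] = ln[A]₀ - k·t = ln(1.27) - (0.0664)·(48) = 0.2390 - 3.1872 = -2.9482
[A] = e^(-2.9482) = 0.0524 M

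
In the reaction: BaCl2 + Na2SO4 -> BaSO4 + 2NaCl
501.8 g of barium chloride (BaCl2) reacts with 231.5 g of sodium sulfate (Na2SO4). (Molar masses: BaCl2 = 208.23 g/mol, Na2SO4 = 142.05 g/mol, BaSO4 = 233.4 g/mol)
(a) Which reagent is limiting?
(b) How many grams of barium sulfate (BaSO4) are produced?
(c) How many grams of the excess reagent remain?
(a) Na2SO4, (b) 380.4 g, (c) 162.4 g

Moles of BaCl2 = 501.8 g ÷ 208.23 g/mol = 2.40984 mol
Moles of Na2SO4 = 231.5 g ÷ 142.05 g/mol = 1.62971 mol
Moles ÷ coefficient: BaCl2: 2.40984/1 = 2.41, Na2SO4: 1.62971/1 = 1.63
(a) Na2SO4 has the smaller value, so Na2SO4 is the limiting reagent.
(b) Moles of BaSO4 = 1.62971 mol Na2SO4 × (1/1) = 1.62971 mol; mass = 1.62971 mol × 233.4 g/mol = 380.4 g
(c) BaCl2 consumed = 1.62971 × (1/1) = 1.62971 mol; remaining = 2.40984 − 1.62971 = 0.780127 mol; mass = 0.780127 mol × 208.23 g/mol = 162.4 g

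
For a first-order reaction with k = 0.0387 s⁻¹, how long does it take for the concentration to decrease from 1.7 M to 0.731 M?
21.81 s

From ln[A] = ln[A]₀ - k·t: t = ln([A]₀/[A])/k = ln(1.7/0.731)/0.0387 = ln(2.3256)/0.0387 = 0.8440/0.0387 = 21.81 s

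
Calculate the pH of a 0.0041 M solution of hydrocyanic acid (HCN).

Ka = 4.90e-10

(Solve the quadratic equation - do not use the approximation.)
pH = 5.85

x² + Ka×x - Ka×C = 0. Using quadratic formula: [H⁺] = 1.4171e-06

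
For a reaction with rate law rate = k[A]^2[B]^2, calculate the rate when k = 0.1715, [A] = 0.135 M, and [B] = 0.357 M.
0.0003984 M/s

rate = k·[A]^2·[B]^2 = 0.1715·(0.135)^2·(0.357)^2 = 0.1715·0.018225·0.127449 = 0.0003984 M/s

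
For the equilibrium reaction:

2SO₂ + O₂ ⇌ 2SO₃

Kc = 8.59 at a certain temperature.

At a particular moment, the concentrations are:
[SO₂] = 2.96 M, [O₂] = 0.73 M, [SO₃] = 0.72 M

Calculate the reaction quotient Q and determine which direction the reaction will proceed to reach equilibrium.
Q = 0.081, Q < K, reaction proceeds forward (toward products)

Q = ([SO₃]^2) / ([SO₂]^2 × [O₂])
  = ((0.72)^2) / ((2.96)^2·(0.73)) = 0.5184/6.396 = 0.08105
Since Q = 0.08105 < Kc = 8.59, the reaction proceeds forward (toward products) to reach equilibrium.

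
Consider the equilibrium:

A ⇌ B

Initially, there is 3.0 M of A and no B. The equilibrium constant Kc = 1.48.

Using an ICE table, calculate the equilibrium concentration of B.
[B] = 1.790 M

ICE: [A] = 3.0 − x, [B] = x.
Kc = x/(3.0 − x) = 1.48 ⇒ x = 1.48·3.0/(1 + 1.48) = 4.44/2.48 = 1.79.
[B] = x = 1.790 M.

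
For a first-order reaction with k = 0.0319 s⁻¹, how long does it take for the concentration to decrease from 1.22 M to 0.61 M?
21.73 s

From ln[A] = ln[A]₀ - k·t: t = ln([A]₀/[A])/k = ln(1.22/0.61)/0.0319 = ln(2.0000)/0.0319 = 0.6931/0.0319 = 21.73 s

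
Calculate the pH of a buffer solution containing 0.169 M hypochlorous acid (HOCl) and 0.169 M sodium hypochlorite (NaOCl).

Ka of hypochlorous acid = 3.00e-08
pH = 7.52

pKa = -log(3.00e-08) = 7.52. pH = pKa + log([A⁻]/[HA]) = 7.52 + log(0.169/0.169)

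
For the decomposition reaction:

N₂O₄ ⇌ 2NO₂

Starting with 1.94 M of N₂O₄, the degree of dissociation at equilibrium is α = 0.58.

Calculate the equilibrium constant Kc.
K_c = 6.2154

x = α·[A]₀ = 0.58 × 1.94 = 1.125 M dissociated.
At eq: [N₂O₄] = 1.94 − 1.125 = 0.8148 M; [NO₂] = 2x = 2.25 M.
Kc = [NO₂]²/[N₂O₄] = (2.25)²/0.8148 = 6.215.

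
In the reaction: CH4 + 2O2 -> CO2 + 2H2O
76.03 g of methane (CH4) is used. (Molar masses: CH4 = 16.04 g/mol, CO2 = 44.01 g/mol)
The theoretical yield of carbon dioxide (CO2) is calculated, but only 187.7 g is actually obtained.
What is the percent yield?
Moles of CH4 = 76.03 g ÷ 16.04 g/mol = 4.74002 mol
Mole ratio: 1 mol CO2 / 1 mol CH4
Moles of CO2 = 4.74002 × (1/1) = 4.74002 mol
Theoretical yield = 4.74002 mol × 44.01 g/mol = 208.61 g
Actual yield = 187.7 g
Percent yield = (187.7 / 208.61) × 100% = 90.0%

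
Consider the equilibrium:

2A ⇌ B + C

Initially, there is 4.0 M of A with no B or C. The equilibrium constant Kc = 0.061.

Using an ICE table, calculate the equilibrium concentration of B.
[B] = 0.661 M

ICE: [A] = 4.0 − 2x, [B] = [C] = x.
Kc = x²/(4.0 − 2x)² = 0.061 ⇒ √Kc = x/(4.0 − 2x).
x = √0.061·4.0/(1 + 2√0.061) = 0.24698·4.0/1.494 = 0.66128.
[B] = x = 0.661 M.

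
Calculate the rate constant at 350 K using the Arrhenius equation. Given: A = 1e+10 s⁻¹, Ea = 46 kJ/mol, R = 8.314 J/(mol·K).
1.36e+03 s⁻¹

k = A·exp(-Ea/(R·T)) = 1e+10·exp(-46000/(8.314·350)) = 1e+10·exp(-15.8081) = 1e+10·1.3634e-07 = 1.36e+03 s⁻¹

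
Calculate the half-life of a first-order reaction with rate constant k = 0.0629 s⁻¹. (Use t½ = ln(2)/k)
11.02 s

t½ = ln(2)/k = 0.6931/0.0629 = 11.02 s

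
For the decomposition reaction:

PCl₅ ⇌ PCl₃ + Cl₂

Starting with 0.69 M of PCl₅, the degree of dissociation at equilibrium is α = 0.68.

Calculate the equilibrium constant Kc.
K_c = 0.9971

x = α·[A]₀ = 0.68 × 0.69 = 0.4692 M dissociated.
At eq: [PCl₅] = 0.69 − 0.4692 = 0.2208 M; [PCl₃] = [Cl₂] = x = 0.4692 M.
Kc = [PCl₃][Cl₂]/[PCl₅] = (0.4692)²/0.2208 = 0.9971.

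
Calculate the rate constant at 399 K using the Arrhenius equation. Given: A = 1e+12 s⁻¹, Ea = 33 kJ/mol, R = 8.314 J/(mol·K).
4.78e+07 s⁻¹

k = A·exp(-Ea/(R·T)) = 1e+12·exp(-33000/(8.314·399)) = 1e+12·exp(-9.9479) = 1e+12·4.7828e-05 = 4.78e+07 s⁻¹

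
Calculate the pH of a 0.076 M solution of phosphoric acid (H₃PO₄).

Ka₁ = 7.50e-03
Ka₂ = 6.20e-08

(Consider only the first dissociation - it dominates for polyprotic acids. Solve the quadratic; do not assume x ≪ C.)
pH = 1.69

x² + Ka₁·x − Ka₁·C = 0 with Ka₁ = 7.50e-03, C = 0.076.
x = (−Ka₁ + √(Ka₁² + 4·Ka₁·C))/2 = 2.0417e-02 M, so pH = 1.69.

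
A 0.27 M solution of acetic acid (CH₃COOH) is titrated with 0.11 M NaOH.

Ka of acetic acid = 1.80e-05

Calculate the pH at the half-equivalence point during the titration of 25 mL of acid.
pH = pKa = 4.74

At the half-equivalence point, [HA] = [A⁻], so by Henderson–Hasselbalch pH = pKa + log(1) = pKa.
pKa = −log(1.80e-05) = 4.74.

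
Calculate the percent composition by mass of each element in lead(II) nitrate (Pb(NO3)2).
Pb: 62.56%, N: 8.46%, O: 28.98%

Molar mass of Pb(NO3)2 = 331.22 g/mol
% Pb = (1 × 207.2) / 331.22 × 100% = 207.2 / 331.22 × 100% = 62.56%
% N = (2 × 14.01) / 331.22 × 100% = 28.02 / 331.22 × 100% = 8.46%
% O = (6 × 16.0) / 331.22 × 100% = 96 / 331.22 × 100% = 28.98%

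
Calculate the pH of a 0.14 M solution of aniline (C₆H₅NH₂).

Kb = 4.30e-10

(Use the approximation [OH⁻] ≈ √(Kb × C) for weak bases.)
pH = 8.89

[OH⁻] = √(Kb × C) = √(4.30e-10 × 0.14) = 7.7589e-06. pOH = 5.11, pH = 14 - pOH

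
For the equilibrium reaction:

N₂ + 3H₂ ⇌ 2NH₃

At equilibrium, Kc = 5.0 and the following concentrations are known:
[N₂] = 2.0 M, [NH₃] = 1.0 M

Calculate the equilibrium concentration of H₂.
[H₂] = 0.4642 M

Kc = ([NH₃]^2) / ([N₂] × [H₂]^3) = 5.0
[H₂]^3 = (product terms)/(Kc · other reactant terms) = 1 / (5.0 · 2) = 0.1
[H₂] = (0.1)^(1/3) = 0.4642 M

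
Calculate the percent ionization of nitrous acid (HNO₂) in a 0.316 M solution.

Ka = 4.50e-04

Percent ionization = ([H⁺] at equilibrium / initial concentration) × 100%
Percent ionization = 3.7%

Let x = [H⁺]. Ka = x²/(C - x) ⇒ x² + (4.50e-04)x - (4.50e-04)(0.316) = 0. x = 1.1702e-02. Percent = (1.1702e-02/0.316) × 100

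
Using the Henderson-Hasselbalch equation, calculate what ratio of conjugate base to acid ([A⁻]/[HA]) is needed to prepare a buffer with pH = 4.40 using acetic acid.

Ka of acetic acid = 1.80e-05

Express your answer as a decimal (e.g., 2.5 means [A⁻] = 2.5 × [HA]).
[A⁻]/[HA] = 0.452

pKa = −log(1.80e-05) = 4.7447. pH = pKa + log([A⁻]/[HA]). 4.40 = 4.7447 + log(ratio). log(ratio) = 4.40 − 4.7447 = -0.3447. ratio = 10^(-0.3447) = 0.452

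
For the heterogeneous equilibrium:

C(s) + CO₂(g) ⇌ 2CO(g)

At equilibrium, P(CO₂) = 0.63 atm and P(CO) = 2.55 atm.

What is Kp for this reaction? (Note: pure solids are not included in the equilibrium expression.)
K_p = 10.321

Solid C is excluded.
Kp = P(CO)²/P(CO₂) = (2.55)²/0.63 = 6.502/0.63 = 10.321.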